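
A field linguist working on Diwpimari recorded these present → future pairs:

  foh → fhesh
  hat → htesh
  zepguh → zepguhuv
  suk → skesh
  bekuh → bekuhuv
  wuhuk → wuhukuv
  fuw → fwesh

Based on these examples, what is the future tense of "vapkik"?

wuhuk and suk both end in -k yet inflect differently (wuhukuv, skesh), so the final letter is not what conditions the rule; the number of vowels is.
"vapkik" has 2 vowels. The stems with 2 vowels (wuhuk → wuhukuv, bekuh → bekuhuv, zepguh → zepguhuv) add -uv.
So vapkik → vapkikuv.

vapkikuv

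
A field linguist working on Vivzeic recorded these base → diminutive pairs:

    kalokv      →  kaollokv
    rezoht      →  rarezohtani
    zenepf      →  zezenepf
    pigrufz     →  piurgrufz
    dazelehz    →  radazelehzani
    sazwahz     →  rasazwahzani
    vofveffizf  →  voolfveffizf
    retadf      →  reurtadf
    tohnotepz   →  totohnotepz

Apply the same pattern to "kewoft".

keurwoft

"kewoft" has second-to-last letter 'f'. The one such stem in the data (pigrufz → piurgrufz) inserts -ur- after the first vowel (as does retadf), so the same rule applies.
The other patterns: stems whose second-to-last letter is 'h' add ra- … -ani around the stem; stems whose second-to-last letter is 'p' repeat the first consonant+vowel as a prefix; stems whose second-to-last letter is 'k' or 'z' insert -ol- after the first vowel.
So kewoft → keurwoft.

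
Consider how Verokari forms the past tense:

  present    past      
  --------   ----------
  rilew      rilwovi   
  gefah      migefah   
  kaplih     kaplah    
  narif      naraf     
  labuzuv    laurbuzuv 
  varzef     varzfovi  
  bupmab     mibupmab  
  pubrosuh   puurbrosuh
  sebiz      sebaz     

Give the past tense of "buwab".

narif and varzef both end in -f yet inflect differently (naraf, varzfovi), so the final letter is not what conditions the rule; the last vowel is.
"buwab" has last vowel 'a'. The stems whose last vowel is 'a' (gefah → migefah, bupmab → mibupmab) add the prefix mi-.
So buwab → mibuwab.

mibuwab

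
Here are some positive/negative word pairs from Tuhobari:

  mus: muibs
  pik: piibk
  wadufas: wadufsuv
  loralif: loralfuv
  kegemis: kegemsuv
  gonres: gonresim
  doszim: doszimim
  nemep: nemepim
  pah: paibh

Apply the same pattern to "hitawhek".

hitawhkuv

mus and gonres both end in -s yet inflect differently (muibs, gonresim), so the final letter is not what conditions the rule; the number of vowels is.
"hitawhek" has 3 vowels. The stems with 3 vowels (wadufas → wadufsuv, loralif → loralfuv, kegemis → kegemsuv) delete the last vowel and add -uv.
So hitawhek → hitawhkuv.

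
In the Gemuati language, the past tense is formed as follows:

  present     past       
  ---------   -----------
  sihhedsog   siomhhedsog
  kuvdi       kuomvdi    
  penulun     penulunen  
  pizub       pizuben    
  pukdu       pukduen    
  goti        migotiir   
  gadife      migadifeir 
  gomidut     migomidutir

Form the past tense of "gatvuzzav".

migatvuzzavir

kuvdi and goti both end in -i yet inflect differently (kuomvdi, migotiir), so the final letter is not what conditions the rule; the first letter is.
"gatvuzzav" begins with g-. The stems beginning with g- (goti → migotiir, gadife → migadifeir, gomidut → migomidutir) add mi- … -ir around the stem.
The other patterns: stems beginning with k- or s- insert -om- after the first vowel; stems beginning with p- add -en.
So gatvuzzav → migatvuzzavir.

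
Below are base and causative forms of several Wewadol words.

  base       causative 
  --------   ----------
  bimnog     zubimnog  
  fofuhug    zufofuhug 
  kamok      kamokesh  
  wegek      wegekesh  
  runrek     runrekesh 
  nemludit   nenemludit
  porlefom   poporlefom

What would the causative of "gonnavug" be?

zugonnavug

"gonnavug" ends in -g. The stems ending in -g (bimnog → zubimnog, fofuhug → zufofuhug) add the prefix zu-.
So gonnavug → zugonnavug.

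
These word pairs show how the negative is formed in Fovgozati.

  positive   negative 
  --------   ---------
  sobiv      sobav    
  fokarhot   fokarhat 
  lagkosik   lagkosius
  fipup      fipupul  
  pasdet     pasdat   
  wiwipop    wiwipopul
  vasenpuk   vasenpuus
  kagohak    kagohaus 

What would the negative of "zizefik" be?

fipup and vasenpuk both have last vowel 'u' yet inflect differently (fipupul, vasenpuus), so the last vowel is not what conditions the rule; the final letter is.
"zizefik" ends in -k. The stems ending in -k (lagkosik → lagkosius, kagohak → kagohaus, vasenpuk → vasenpuus) drop the final letter and add -us.
So zizefik → zizefius.

zizefius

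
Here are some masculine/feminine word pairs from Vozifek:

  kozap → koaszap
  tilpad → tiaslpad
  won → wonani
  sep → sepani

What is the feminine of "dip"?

dipani

kozap and sep both end in -p yet inflect differently (koaszap, sepani), so the final letter is not what conditions the rule; the number of vowels is.
"dip" has 1 vowel. The stems with 1 vowel (sep → sepani, won → wonani) add -ani.
The other pattern: stems with 2 vowels insert -as- after the first vowel.
So dip → dipani.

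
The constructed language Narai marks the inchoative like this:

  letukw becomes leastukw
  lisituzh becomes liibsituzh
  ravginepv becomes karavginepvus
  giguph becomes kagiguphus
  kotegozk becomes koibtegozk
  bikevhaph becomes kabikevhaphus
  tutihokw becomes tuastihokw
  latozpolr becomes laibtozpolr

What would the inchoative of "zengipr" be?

bikevhaph and lisituzh both end in -h yet inflect differently (kabikevhaphus, liibsituzh), so the final letter is not what conditions the rule; the second-to-last letter is.
"zengipr" has second-to-last letter 'p'. The stems whose second-to-last letter is 'p' (bikevhaph → kabikevhaphus, ravginepv → karavginepvus, giguph → kagiguphus) add ka- … -us around the stem.
So zengipr → kazengiprus.

kazengiprus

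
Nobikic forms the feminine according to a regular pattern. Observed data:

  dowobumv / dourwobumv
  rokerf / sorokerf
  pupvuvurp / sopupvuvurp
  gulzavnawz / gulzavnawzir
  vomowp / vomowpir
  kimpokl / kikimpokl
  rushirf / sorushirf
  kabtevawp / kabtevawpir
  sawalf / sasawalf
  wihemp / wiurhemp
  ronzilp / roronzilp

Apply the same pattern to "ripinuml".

wihemp and kabtevawp both end in -p yet inflect differently (wiurhemp, kabtevawpir), so the final letter is not what conditions the rule; the second-to-last letter is.
"ripinuml" has second-to-last letter 'm'. The stems whose second-to-last letter is 'm' (wihemp → wiurhemp, dowobumv → dourwobumv) insert -ur- after the first vowel.
The other patterns: stems whose second-to-last letter is 'w' add -ir; stems whose second-to-last letter is 'r' add the prefix so-; stems whose second-to-last letter is 'k' or 'l' repeat the first consonant+vowel as a prefix.
So ripinuml → riurpinuml.

riurpinuml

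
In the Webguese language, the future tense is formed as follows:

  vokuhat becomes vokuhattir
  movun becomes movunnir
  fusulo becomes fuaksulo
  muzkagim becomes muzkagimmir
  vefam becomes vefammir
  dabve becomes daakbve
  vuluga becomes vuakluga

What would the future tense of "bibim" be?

bibimmir

"bibim" ends in a consonant. The stems ending in a consonant (vefam → vefammir, muzkagim → muzkagimmir, movun → movunnir) double the final consonant and add -ir.
The other pattern: stems ending in a vowel insert -ak- after the first vowel.
So bibim → bibimmir.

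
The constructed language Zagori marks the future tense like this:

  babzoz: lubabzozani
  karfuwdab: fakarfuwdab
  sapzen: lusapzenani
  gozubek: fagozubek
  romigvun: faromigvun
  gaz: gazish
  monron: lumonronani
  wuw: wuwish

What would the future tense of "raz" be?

"raz" has 1 vowel. The stems with 1 vowel (wuw → wuwish, gaz → gazish) add -ish.
The other patterns: stems with 2 vowels add lu- … -ani around the stem; stems with 3 vowels add the prefix fa-.
So raz → razish.

razish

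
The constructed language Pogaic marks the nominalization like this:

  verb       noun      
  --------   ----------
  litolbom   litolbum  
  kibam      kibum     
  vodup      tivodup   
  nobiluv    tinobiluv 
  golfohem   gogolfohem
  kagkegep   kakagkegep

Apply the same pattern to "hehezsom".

litolbom and golfohem both end in -m yet inflect differently (litolbum, gogolfohem), so the final letter is not what conditions the rule; the last vowel is.
"hehezsom" has last vowel 'o'. The one such stem in the data (litolbom → litolbum) changes the last vowel to 'u' (as does kibam), so the same rule applies.
The other patterns: stems whose last vowel is 'u' add the prefix ti-; stems whose last vowel is 'e' repeat the first consonant+vowel as a prefix.
So hehezsom → hehezsum.

hehezsum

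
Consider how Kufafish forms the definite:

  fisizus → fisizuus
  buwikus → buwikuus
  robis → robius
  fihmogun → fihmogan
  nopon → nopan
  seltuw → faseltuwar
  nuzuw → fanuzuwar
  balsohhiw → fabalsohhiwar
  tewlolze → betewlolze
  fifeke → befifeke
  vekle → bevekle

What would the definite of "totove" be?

betotove

fisizus and fihmogun both have last vowel 'u' yet inflect differently (fisizuus, fihmogan), so the last vowel is not what conditions the rule; the final letter is.
"totove" ends in -e. The stems ending in -e (tewlolze → betewlolze, fifeke → befifeke, vekle → bevekle) add the prefix be-.
The other patterns: stems ending in -s drop the final letter and add -us; stems ending in -n change the last vowel to 'a'; stems ending in -w add fa- … -ar around the stem.
So totove → betotove.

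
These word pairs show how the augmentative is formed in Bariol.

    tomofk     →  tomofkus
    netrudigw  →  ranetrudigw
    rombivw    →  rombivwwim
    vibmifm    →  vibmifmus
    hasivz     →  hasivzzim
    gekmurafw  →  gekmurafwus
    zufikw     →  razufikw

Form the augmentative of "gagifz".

gekmurafw and rombivw both end in -w yet inflect differently (gekmurafwus, rombivwwim), so the final letter is not what conditions the rule; the second-to-last letter is.
"gagifz" has second-to-last letter 'f'. The stems whose second-to-last letter is 'f' (vibmifm → vibmifmus, gekmurafw → gekmurafwus, tomofk → tomofkus) add -us.
The other patterns: stems whose second-to-last letter is 'v' double the final consonant and add -im; stems whose second-to-last letter is 'g' or 'k' add the prefix ra-.
So gagifz → gagifzus.

gagifzus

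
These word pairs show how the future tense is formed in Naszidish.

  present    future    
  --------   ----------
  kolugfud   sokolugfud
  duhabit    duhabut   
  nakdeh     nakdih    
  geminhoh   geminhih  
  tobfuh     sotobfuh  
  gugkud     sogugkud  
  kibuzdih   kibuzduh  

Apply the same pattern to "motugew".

motugiw

kibuzdih and tobfuh both end in -h yet inflect differently (kibuzduh, sotobfuh), so the final letter is not what conditions the rule; the last vowel is.
"motugew" has last vowel 'e'. The one such stem in the data (nakdeh → nakdih) changes the last vowel to 'i' (as does geminhoh), so the same rule applies.
So motugew → motugiw.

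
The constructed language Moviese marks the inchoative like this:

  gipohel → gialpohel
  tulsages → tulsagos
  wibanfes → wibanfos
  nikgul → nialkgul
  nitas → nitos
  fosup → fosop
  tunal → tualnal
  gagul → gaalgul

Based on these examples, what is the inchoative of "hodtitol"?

hoaldtitol

tunal and nitas both have last vowel 'a' yet inflect differently (tualnal, nitos), so the last vowel is not what conditions the rule; the final letter is.
"hodtitol" ends in -l. The stems ending in -l (gagul → gaalgul, gipohel → gialpohel, tunal → tualnal) insert -al- after the first vowel.
The other pattern: stems ending in -p or -s change the last vowel to 'o'.
So hodtitol → hoaldtitol.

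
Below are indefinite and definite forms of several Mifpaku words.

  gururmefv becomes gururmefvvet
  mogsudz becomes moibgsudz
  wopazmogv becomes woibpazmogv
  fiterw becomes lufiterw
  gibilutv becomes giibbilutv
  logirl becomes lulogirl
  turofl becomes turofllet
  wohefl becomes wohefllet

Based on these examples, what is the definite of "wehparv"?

logirl and wohefl both end in -l yet inflect differently (lulogirl, wohefllet), so the final letter is not what conditions the rule; the second-to-last letter is.
"wehparv" has second-to-last letter 'r'. The stems whose second-to-last letter is 'r' (fiterw → lufiterw, logirl → lulogirl) add the prefix lu-.
So wehparv → luwehparv.

luwehparv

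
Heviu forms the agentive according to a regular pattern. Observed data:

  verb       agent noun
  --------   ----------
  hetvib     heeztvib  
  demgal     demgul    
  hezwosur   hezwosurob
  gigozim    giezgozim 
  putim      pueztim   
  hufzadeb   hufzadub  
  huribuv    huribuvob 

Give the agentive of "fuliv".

fuezliv

hetvib and hufzadeb both end in -b yet inflect differently (heeztvib, hufzadub), so the final letter is not what conditions the rule; the last vowel is.
"fuliv" has last vowel 'i'. The stems whose last vowel is 'i' (gigozim → giezgozim, hetvib → heeztvib, putim → pueztim) insert -ez- after the first vowel.
The other patterns: stems whose last vowel is 'u' add -ob; stems whose last vowel is 'a' or 'e' change the last vowel to 'u'.
So fuliv → fuezliv.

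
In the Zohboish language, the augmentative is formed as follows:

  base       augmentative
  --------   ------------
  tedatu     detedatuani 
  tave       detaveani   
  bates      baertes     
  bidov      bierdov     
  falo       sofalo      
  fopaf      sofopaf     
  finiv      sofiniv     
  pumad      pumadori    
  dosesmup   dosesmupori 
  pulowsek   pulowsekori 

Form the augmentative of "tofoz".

"tofoz" begins with t-. The stems beginning with t- (tedatu → detedatuani, tave → detaveani) add de- … -ani around the stem.
The other patterns: stems beginning with b- insert -er- after the first vowel; stems beginning with f- add the prefix so-; stems beginning with d- or p- add -ori.
So tofoz → detofozani.

detofozani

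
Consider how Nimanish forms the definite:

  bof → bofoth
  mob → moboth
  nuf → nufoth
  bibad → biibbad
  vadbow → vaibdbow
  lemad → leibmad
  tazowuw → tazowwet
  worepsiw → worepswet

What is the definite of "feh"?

fehoth

vadbow and tazowuw both end in -w yet inflect differently (vaibdbow, tazowwet), so the final letter is not what conditions the rule; the number of vowels is.
"feh" has 1 vowel. The stems with 1 vowel (bof → bofoth, mob → moboth, nuf → nufoth) add -oth.
The other patterns: stems with 2 vowels insert -ib- after the first vowel; stems with 3 vowels delete the last vowel and add -et.
So feh → fehoth.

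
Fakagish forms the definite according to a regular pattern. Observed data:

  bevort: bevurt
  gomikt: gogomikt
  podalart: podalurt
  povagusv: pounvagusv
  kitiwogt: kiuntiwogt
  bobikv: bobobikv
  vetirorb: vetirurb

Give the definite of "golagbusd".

gounlagbusd

"golagbusd" has second-to-last letter 's'. The one such stem in the data (povagusv → pounvagusv) inserts -un- after the first vowel (as does kitiwogt), so the same rule applies.
The other patterns: stems whose second-to-last letter is 'r' change the last vowel to 'u'; stems whose second-to-last letter is 'k' repeat the first consonant+vowel as a prefix.
So golagbusd → gounlagbusd.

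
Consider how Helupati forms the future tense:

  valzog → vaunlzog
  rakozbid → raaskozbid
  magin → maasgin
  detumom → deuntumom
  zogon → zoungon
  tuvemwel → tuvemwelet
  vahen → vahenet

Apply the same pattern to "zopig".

"zopig" has last vowel 'i'. The stems whose last vowel is 'i' (rakozbid → raaskozbid, magin → maasgin) insert -as- after the first vowel.
The other patterns: stems whose last vowel is 'o' insert -un- after the first vowel; stems whose last vowel is 'e' add -et.
So zopig → zoaspig.

zoaspig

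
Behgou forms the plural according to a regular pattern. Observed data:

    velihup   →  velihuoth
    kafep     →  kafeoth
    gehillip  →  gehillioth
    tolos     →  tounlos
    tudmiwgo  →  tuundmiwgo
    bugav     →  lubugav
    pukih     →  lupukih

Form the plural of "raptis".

raunptis

gehillip and pukih both have last vowel 'i' yet inflect differently (gehillioth, lupukih), so the last vowel is not what conditions the rule; the final letter is.
"raptis" ends in -s. The one such stem in the data (tolos → tounlos) inserts -un- after the first vowel (as does tudmiwgo), so the same rule applies.
So raptis → raunptis.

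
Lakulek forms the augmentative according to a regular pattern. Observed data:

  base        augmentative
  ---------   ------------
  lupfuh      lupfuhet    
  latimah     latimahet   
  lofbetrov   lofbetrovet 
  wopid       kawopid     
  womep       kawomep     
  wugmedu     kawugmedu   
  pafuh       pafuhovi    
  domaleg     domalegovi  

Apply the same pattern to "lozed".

lozedet

lupfuh and pafuh both end in -h yet inflect differently (lupfuhet, pafuhovi), so the final letter is not what conditions the rule; the first letter is.
"lozed" begins with l-. The stems beginning with l- (lupfuh → lupfuhet, latimah → latimahet, lofbetrov → lofbetrovet) add -et.
The other patterns: stems beginning with w- add the prefix ka-; stems beginning with d- or p- add -ovi.
So lozed → lozedet.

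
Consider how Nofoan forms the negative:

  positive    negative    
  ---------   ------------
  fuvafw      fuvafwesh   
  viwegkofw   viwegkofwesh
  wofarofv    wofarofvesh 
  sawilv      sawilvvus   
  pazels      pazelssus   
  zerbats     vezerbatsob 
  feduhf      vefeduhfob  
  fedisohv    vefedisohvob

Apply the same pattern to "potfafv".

potfafvesh

wofarofv and sawilv both end in -v yet inflect differently (wofarofvesh, sawilvvus), so the final letter is not what conditions the rule; the second-to-last letter is.
"potfafv" has second-to-last letter 'f'. The stems whose second-to-last letter is 'f' (fuvafw → fuvafwesh, viwegkofw → viwegkofwesh, wofarofv → wofarofvesh) add -esh.
The other patterns: stems whose second-to-last letter is 'l' double the final consonant and add -us; stems whose second-to-last letter is 'h' or 't' add ve- … -ob around the stem.
So potfafv → potfafvesh.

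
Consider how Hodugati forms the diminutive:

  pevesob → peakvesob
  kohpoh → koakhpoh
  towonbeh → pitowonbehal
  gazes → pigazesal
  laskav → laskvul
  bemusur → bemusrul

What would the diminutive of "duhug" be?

duhgul

kohpoh and towonbeh both end in -h yet inflect differently (koakhpoh, pitowonbehal), so the final letter is not what conditions the rule; the last vowel is.
"duhug" has last vowel 'u'. The one such stem in the data (bemusur → bemusrul) deletes the last vowel and adds -ul (as does laskav), so the same rule applies.
The other patterns: stems whose last vowel is 'o' insert -ak- after the first vowel; stems whose last vowel is 'e' add pi- … -al around the stem.
So duhug → duhgul.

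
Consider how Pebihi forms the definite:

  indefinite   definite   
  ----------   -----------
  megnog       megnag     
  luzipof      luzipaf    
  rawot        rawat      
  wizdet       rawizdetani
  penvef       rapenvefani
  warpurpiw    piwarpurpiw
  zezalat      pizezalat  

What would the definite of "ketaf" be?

rawot and wizdet both end in -t yet inflect differently (rawat, rawizdetani), so the final letter is not what conditions the rule; the last vowel is.
"ketaf" has last vowel 'a'. The one such stem in the data (zezalat → pizezalat) adds the prefix pi-, so the same rule applies.
So ketaf → piketaf.

piketaf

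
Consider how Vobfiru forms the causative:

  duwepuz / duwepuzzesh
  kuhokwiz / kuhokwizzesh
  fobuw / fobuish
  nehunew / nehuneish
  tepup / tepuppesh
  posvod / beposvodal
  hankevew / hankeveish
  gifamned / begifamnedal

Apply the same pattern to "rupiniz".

"rupiniz" ends in -z. The stems ending in -z (duwepuz → duwepuzzesh, kuhokwiz → kuhokwizzesh) double the final consonant and add -esh.
The other patterns: stems ending in -w drop the final letter and add -ish; stems ending in -d add be- … -al around the stem.
So rupiniz → rupinizzesh.

rupinizzesh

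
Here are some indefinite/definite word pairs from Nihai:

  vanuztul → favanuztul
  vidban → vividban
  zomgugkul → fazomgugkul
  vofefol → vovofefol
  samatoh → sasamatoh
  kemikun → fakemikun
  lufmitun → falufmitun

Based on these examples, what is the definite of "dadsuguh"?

vanuztul and vofefol both end in -l yet inflect differently (favanuztul, vovofefol), so the final letter is not what conditions the rule; the last vowel is.
"dadsuguh" has last vowel 'u'. The stems whose last vowel is 'u' (kemikun → fakemikun, vanuztul → favanuztul, lufmitun → falufmitun) add the prefix fa-.
The other pattern: stems whose last vowel is 'a' or 'o' repeat the first consonant+vowel as a prefix.
So dadsuguh → fadadsuguh.

fadadsuguh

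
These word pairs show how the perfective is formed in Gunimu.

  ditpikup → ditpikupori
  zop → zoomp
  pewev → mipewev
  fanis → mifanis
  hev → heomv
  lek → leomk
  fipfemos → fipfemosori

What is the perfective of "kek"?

keomk

hev and pewev both end in -v yet inflect differently (heomv, mipewev), so the final letter is not what conditions the rule; the number of vowels is.
"kek" has 1 vowel. The stems with 1 vowel (lek → leomk, zop → zoomp, hev → heomv) insert -om- after the first vowel.
The other patterns: stems with 2 vowels add the prefix mi-; stems with 3 vowels add -ori.
So kek → keomk.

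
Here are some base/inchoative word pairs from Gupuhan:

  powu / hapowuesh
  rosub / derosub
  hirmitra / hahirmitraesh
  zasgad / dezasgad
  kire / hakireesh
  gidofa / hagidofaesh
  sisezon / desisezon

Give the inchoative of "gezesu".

gidofa and zasgad both have last vowel 'a' yet inflect differently (hagidofaesh, dezasgad), so the last vowel is not what conditions the rule; whether the stem ends in a vowel or a consonant is.
"gezesu" ends in a vowel. The stems ending in a vowel (kire → hakireesh, powu → hapowuesh, gidofa → hagidofaesh) add ha- … -esh around the stem.
The other pattern: stems ending in a consonant add the prefix de-.
So gezesu → hagezesuesh.

hagezesuesh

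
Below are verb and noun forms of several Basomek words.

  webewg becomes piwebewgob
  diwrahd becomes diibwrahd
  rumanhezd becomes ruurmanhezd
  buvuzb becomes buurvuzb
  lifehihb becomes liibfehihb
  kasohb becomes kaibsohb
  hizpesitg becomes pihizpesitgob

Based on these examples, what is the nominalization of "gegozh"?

"gegozh" has second-to-last letter 'z'. The stems whose second-to-last letter is 'z' (buvuzb → buurvuzb, rumanhezd → ruurmanhezd) insert -ur- after the first vowel.
So gegozh → geurgozh.

geurgozh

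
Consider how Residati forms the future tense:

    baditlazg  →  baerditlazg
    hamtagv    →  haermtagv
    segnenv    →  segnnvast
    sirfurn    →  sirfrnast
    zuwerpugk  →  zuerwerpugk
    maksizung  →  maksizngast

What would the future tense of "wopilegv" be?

woerpilegv

maksizung and baditlazg both end in -g yet inflect differently (maksizngast, baerditlazg), so the final letter is not what conditions the rule; the second-to-last letter is.
"wopilegv" has second-to-last letter 'g'. The stems whose second-to-last letter is 'g' (hamtagv → haermtagv, zuwerpugk → zuerwerpugk) insert -er- after the first vowel.
So wopilegv → woerpilegv.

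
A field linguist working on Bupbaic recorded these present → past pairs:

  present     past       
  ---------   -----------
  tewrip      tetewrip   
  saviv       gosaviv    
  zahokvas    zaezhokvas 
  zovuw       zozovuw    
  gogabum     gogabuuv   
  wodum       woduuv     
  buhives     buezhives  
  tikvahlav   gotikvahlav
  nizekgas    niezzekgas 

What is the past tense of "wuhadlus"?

tikvahlav and zahokvas both have last vowel 'a' yet inflect differently (gotikvahlav, zaezhokvas), so the last vowel is not what conditions the rule; the final letter is.
"wuhadlus" ends in -s. The stems ending in -s (buhives → buezhives, zahokvas → zaezhokvas, nizekgas → niezzekgas) insert -ez- after the first vowel.
The other patterns: stems ending in -m drop the final letter and add -uv; stems ending in -v add the prefix go-; stems ending in -p or -w repeat the first consonant+vowel as a prefix.
So wuhadlus → wuezhadlus.

wuezhadlus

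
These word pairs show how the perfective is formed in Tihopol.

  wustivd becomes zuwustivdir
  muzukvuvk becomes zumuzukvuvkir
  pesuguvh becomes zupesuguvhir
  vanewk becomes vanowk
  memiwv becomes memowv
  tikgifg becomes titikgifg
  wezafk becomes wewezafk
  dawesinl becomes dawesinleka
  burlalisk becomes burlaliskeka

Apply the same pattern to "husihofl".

"husihofl" has second-to-last letter 'f'. The stems whose second-to-last letter is 'f' (tikgifg → titikgifg, wezafk → wewezafk) repeat the first consonant+vowel as a prefix.
So husihofl → huhusihofl.

huhusihofl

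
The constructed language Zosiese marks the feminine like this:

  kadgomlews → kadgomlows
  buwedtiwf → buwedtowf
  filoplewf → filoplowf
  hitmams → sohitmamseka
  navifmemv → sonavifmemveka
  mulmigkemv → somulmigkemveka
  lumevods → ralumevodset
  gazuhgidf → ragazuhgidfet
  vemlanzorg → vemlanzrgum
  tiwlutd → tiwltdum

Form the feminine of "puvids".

rapuvidset

"puvids" has second-to-last letter 'd'. The stems whose second-to-last letter is 'd' (lumevods → ralumevodset, gazuhgidf → ragazuhgidfet) add ra- … -et around the stem.
The other patterns: stems whose second-to-last letter is 'w' change the last vowel to 'o'; stems whose second-to-last letter is 'm' add so- … -eka around the stem; stems whose second-to-last letter is 'r' or 't' delete the last vowel and add -um.
So puvids → rapuvidset.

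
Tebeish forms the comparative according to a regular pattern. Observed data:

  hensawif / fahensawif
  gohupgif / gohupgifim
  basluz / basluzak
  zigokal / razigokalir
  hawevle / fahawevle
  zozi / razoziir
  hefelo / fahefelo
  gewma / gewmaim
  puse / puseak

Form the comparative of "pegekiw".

pegekiwak

hensawif and gohupgif both end in -f yet inflect differently (fahensawif, gohupgifim), so the final letter is not what conditions the rule; the first letter is.
"pegekiw" begins with p-. The one such stem in the data (puse → puseak) adds -ak, so the same rule applies.
So pegekiw → pegekiwak.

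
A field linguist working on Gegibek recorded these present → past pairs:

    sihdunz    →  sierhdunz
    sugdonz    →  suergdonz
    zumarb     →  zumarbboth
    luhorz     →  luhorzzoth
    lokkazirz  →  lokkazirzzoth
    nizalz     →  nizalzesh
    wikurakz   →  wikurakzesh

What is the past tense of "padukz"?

padukzesh

sihdunz and luhorz both end in -z yet inflect differently (sierhdunz, luhorzzoth), so the final letter is not what conditions the rule; the second-to-last letter is.
"padukz" has second-to-last letter 'k'. The one such stem in the data (wikurakz → wikurakzesh) adds -esh, so the same rule applies.
The other patterns: stems whose second-to-last letter is 'n' insert -er- after the first vowel; stems whose second-to-last letter is 'r' double the final consonant and add -oth.
So padukz → padukzesh.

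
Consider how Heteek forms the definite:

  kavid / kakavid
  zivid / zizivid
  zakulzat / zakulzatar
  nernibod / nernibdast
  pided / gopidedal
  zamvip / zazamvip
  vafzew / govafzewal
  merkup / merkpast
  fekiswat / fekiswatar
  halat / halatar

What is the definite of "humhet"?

kavid and pided both end in -d yet inflect differently (kakavid, gopidedal), so the final letter is not what conditions the rule; the last vowel is.
"humhet" has last vowel 'e'. The stems whose last vowel is 'e' (vafzew → govafzewal, pided → gopidedal) add go- … -al around the stem.
So humhet → gohumhetal.

gohumhetal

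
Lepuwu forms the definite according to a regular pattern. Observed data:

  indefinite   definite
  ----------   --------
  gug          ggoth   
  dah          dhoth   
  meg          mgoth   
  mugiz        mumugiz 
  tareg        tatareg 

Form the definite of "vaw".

vwoth

gug and tareg both end in -g yet inflect differently (ggoth, tatareg), so the final letter is not what conditions the rule; the number of vowels is.
"vaw" has 1 vowel. The stems with 1 vowel (gug → ggoth, dah → dhoth, meg → mgoth) delete the last vowel and add -oth.
The other pattern: stems with 2 vowels repeat the first consonant+vowel as a prefix.
So vaw → vwoth.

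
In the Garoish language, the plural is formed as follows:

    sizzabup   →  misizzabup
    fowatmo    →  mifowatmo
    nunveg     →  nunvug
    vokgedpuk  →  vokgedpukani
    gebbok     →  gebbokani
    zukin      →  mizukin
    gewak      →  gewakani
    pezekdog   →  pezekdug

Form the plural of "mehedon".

mimehedon

pezekdog and gebbok both have last vowel 'o' yet inflect differently (pezekdug, gebbokani), so the last vowel is not what conditions the rule; the final letter is.
"mehedon" ends in -n. The one such stem in the data (zukin → mizukin) adds the prefix mi-, so the same rule applies.
The other patterns: stems ending in -g change the last vowel to 'u'; stems ending in -k add -ani.
So mehedon → mimehedon.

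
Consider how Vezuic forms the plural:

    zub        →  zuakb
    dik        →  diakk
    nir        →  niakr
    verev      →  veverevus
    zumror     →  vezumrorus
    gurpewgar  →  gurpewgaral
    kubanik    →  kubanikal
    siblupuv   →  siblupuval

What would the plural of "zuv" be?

zuakv

"zuv" has 1 vowel. The stems with 1 vowel (zub → zuakb, dik → diakk, nir → niakr) insert -ak- after the first vowel.
So zuv → zuakv.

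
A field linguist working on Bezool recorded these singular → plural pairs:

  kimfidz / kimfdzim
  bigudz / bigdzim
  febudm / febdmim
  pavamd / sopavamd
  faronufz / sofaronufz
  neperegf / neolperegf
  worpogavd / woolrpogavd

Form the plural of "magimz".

kimfidz and faronufz both end in -z yet inflect differently (kimfdzim, sofaronufz), so the final letter is not what conditions the rule; the second-to-last letter is.
"magimz" has second-to-last letter 'm'. The one such stem in the data (pavamd → sopavamd) adds the prefix so-, so the same rule applies.
The other patterns: stems whose second-to-last letter is 'd' delete the last vowel and add -im; stems whose second-to-last letter is 'g' or 'v' insert -ol- after the first vowel.
So magimz → somagimz.

somagimz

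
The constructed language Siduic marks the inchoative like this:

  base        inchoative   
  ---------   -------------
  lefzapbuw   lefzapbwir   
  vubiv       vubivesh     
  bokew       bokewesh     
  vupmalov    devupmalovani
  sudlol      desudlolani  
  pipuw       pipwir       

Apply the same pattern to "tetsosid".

tetsosidesh

"tetsosid" has last vowel 'i'. The one such stem in the data (vubiv → vubivesh) adds -esh, so the same rule applies.
The other patterns: stems whose last vowel is 'u' delete the last vowel and add -ir; stems whose last vowel is 'o' add de- … -ani around the stem.
So tetsosid → tetsosidesh.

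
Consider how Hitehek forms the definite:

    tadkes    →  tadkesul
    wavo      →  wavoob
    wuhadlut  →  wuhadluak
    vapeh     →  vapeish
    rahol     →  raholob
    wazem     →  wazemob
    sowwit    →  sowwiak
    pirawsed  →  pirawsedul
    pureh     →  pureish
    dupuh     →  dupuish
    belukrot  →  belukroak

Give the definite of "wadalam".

wadalamob

wuhadlut and dupuh both have last vowel 'u' yet inflect differently (wuhadluak, dupuish), so the last vowel is not what conditions the rule; the final letter is.
"wadalam" ends in -m. The one such stem in the data (wazem → wazemob) adds -ob, so the same rule applies.
The other patterns: stems ending in -t drop the final letter and add -ak; stems ending in -d or -s add -ul; stems ending in -h drop the final letter and add -ish.
So wadalam → wadalamob.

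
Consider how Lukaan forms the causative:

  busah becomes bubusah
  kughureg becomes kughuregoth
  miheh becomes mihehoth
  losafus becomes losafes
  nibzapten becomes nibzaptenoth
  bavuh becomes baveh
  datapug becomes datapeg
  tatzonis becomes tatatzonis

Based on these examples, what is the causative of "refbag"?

"refbag" has last vowel 'a'. The one such stem in the data (busah → bubusah) repeats the first consonant+vowel as a prefix (as does tatzonis), so the same rule applies.
So refbag → rerefbag.

rerefbag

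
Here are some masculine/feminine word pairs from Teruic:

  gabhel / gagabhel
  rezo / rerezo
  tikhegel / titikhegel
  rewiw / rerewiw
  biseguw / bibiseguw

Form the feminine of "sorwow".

sosorwow

Every pair shown (gabhel → gagabhel, rezo → rerezo, tikhegel → titikhegel, …) follows the same rule: repeat the first consonant+vowel as a prefix.
So sorwow → sosorwow.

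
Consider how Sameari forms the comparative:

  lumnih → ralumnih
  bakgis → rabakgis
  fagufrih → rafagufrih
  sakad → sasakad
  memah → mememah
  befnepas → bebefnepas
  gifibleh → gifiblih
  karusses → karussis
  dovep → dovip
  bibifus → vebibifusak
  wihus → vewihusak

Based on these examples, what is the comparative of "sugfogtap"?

susugfogtap

lumnih and memah both end in -h yet inflect differently (ralumnih, mememah), so the final letter is not what conditions the rule; the last vowel is.
"sugfogtap" has last vowel 'a'. The stems whose last vowel is 'a' (sakad → sasakad, memah → mememah, befnepas → bebefnepas) repeat the first consonant+vowel as a prefix.
The other patterns: stems whose last vowel is 'i' add the prefix ra-; stems whose last vowel is 'e' change the last vowel to 'i'; stems whose last vowel is 'u' add ve- … -ak around the stem.
So sugfogtap → susugfogtap.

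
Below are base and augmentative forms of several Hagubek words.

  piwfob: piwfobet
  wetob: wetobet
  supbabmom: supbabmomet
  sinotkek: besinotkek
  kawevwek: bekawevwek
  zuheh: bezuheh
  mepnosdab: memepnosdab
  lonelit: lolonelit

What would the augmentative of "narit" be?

piwfob and mepnosdab both end in -b yet inflect differently (piwfobet, memepnosdab), so the final letter is not what conditions the rule; the last vowel is.
"narit" has last vowel 'i'. The one such stem in the data (lonelit → lolonelit) repeats the first consonant+vowel as a prefix (as does mepnosdab), so the same rule applies.
The other patterns: stems whose last vowel is 'o' add -et; stems whose last vowel is 'e' add the prefix be-.
So narit → nanarit.

nanarit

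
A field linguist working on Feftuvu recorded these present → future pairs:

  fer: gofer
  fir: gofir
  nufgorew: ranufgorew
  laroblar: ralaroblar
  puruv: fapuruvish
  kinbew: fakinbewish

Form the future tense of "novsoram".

"novsoram" has 3 vowels. The stems with 3 vowels (laroblar → ralaroblar, nufgorew → ranufgorew) add the prefix ra-.
So novsoram → ranovsoram.

ranovsoram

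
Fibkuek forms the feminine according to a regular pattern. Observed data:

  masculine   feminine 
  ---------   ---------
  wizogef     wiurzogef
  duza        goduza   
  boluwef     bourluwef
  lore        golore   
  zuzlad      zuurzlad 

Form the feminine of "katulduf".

kaurtulduf

zuzlad and duza both have last vowel 'a' yet inflect differently (zuurzlad, goduza), so the last vowel is not what conditions the rule; whether the stem ends in a vowel or a consonant is.
"katulduf" ends in a consonant. The stems ending in a consonant (zuzlad → zuurzlad, wizogef → wiurzogef, boluwef → bourluwef) insert -ur- after the first vowel.
So katulduf → kaurtulduf.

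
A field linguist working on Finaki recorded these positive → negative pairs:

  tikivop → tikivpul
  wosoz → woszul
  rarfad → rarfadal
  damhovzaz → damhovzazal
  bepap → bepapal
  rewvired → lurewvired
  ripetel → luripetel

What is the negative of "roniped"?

wosoz and damhovzaz both end in -z yet inflect differently (woszul, damhovzazal), so the final letter is not what conditions the rule; the last vowel is.
"roniped" has last vowel 'e'. The stems whose last vowel is 'e' (rewvired → lurewvired, ripetel → luripetel) add the prefix lu-.
The other patterns: stems whose last vowel is 'o' delete the last vowel and add -ul; stems whose last vowel is 'a' add -al.
So roniped → luroniped.

luroniped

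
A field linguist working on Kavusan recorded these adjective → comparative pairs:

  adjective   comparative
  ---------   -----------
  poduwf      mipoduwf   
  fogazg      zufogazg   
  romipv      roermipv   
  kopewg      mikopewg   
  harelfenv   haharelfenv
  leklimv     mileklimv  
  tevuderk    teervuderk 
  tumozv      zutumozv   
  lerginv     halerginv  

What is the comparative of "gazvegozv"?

romipv and tumozv both end in -v yet inflect differently (roermipv, zutumozv), so the final letter is not what conditions the rule; the second-to-last letter is.
"gazvegozv" has second-to-last letter 'z'. The stems whose second-to-last letter is 'z' (fogazg → zufogazg, tumozv → zutumozv) add the prefix zu-.
The other patterns: stems whose second-to-last letter is 'p' or 'r' insert -er- after the first vowel; stems whose second-to-last letter is 'n' add the prefix ha-; stems whose second-to-last letter is 'm' or 'w' add the prefix mi-.
So gazvegozv → zugazvegozv.

zugazvegozv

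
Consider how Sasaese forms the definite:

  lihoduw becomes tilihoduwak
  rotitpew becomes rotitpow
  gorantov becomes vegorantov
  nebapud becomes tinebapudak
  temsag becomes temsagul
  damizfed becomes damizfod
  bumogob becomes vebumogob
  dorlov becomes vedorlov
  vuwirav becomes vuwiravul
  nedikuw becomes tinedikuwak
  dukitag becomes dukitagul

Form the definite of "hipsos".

"hipsos" has last vowel 'o'. The stems whose last vowel is 'o' (bumogob → vebumogob, dorlov → vedorlov, gorantov → vegorantov) add the prefix ve-.
So hipsos → vehipsos.

vehipsos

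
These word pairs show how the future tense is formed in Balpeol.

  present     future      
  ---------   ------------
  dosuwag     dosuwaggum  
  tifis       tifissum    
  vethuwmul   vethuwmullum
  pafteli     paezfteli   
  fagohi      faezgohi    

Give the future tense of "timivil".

timivillum

pafteli and tifis both have last vowel 'i' yet inflect differently (paezfteli, tifissum), so the last vowel is not what conditions the rule; whether the stem ends in a vowel or a consonant is.
"timivil" ends in a consonant. The stems ending in a consonant (dosuwag → dosuwaggum, vethuwmul → vethuwmullum, tifis → tifissum) double the final consonant and add -um.
So timivil → timivillum.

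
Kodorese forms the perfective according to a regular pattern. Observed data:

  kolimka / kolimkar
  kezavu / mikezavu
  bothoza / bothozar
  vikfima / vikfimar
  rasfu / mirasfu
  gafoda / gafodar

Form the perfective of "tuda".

"tuda" ends in -a. The stems ending in -a (kolimka → kolimkar, gafoda → gafodar, bothoza → bothozar) drop the final letter and add -ar.
So tuda → tudar.

tudar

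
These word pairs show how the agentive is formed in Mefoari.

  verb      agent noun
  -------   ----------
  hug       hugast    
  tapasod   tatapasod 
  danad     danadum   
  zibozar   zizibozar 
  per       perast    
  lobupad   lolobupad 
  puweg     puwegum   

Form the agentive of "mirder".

mirderum

"mirder" has 2 vowels. The stems with 2 vowels (danad → danadum, puweg → puwegum) add -um.
So mirder → mirderum.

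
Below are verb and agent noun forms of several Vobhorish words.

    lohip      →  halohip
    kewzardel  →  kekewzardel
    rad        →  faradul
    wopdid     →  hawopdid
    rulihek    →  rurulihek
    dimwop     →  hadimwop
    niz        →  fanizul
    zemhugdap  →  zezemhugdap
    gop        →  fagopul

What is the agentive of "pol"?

gop and lohip both end in -p yet inflect differently (fagopul, halohip), so the final letter is not what conditions the rule; the number of vowels is.
"pol" has 1 vowel. The stems with 1 vowel (rad → faradul, niz → fanizul, gop → fagopul) add fa- … -ul around the stem.
The other patterns: stems with 2 vowels add the prefix ha-; stems with 3 vowels repeat the first consonant+vowel as a prefix.
So pol → fapolul.

fapolul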